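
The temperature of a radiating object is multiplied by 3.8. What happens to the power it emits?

P ∝ T⁴, so the power scales as (3.8)⁴ = 209.

factor ≈ 209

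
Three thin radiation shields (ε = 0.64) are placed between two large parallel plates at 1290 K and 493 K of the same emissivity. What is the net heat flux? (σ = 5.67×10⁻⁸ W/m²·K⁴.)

Each of the 4 gaps contributes resistance (2/ε − 1) = 2/0.64 − 1 = 2.125; total = 8.500.
q = σ(T₁⁴ − T₂⁴) / 8.500 = 5.67×10⁻⁸ × 2.71×10^12 / 8.500 = 18100 W/m².

q ≈ 18100 W/m²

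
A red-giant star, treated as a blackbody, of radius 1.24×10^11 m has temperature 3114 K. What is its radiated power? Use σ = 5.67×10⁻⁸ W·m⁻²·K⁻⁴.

A = 4πr² = 4π × (1.24×10^11)² = 1.93×10^23 m².
P = σAT⁴ = 5.67×10⁻⁸ × 1.93×10^23 × (3114)⁴ = 5.67×10⁻⁸ × 1.93×10^23 × 9.40×10^13.
P = 1.03×10^30 W.

P ≈ 1.03×10^30 W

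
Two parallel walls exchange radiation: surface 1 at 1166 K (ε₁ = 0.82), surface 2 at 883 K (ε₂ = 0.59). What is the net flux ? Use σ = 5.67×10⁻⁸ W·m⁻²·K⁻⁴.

q ≈ 36700 W/m²

For two large parallel gray plates, q = σ(T₁⁴ − T₂⁴) / (1/ε₁ + 1/ε₂ − 1).
1/ε₁ + 1/ε₂ − 1 = 1/0.82 + 1/0.59 − 1 = 1.914.
T₁⁴ − T₂⁴ = 1.85×10^12 − 6.08×10^11 = 1.24×10^12 K⁴.
q = 5.67×10⁻⁸ × 1.24×10^12 / 1.914 = 36700 W/m².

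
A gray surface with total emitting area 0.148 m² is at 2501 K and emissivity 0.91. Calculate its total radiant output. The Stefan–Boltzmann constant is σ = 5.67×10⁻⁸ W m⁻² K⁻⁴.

P ≈ 2.99×10^5 W

P = εσAT⁴ = 0.91 × 5.67×10⁻⁸ × 0.148 × (2501)⁴ = 0.91 × 5.67×10⁻⁸ × 0.148 × 3.91×10^13.
P = 2.99×10^5 W.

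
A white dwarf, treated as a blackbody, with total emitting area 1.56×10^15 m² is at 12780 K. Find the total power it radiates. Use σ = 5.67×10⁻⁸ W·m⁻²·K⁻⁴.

P ≈ 2.36×10^24 W

P = σAT⁴ = 5.67×10⁻⁸ × 1.56×10^15 × (12780)⁴ = 5.67×10⁻⁸ × 1.56×10^15 × 2.67×10^16.
P = 2.36×10^24 W.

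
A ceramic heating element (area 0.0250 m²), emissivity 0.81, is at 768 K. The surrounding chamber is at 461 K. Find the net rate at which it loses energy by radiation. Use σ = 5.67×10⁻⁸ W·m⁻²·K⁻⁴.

Q = εσA(T⁴ − T_s⁴). T⁴ − T_s⁴ = (768)⁴ − (461)⁴ = 3.48×10^11 − 4.52×10^10 = 3.03×10^11 K⁴.
Q = 0.81 × 5.67×10⁻⁸ × 0.0250 × 3.03×10^11 = 348 W.

Q ≈ 348 W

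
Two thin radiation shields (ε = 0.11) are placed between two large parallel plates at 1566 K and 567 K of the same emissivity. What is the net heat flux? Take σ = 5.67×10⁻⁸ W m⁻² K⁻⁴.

q ≈ 6500 W/m²

Each of the 3 gaps contributes resistance (2/ε − 1) = 2/0.11 − 1 = 17.18; total = 51.55.
q = σ(T₁⁴ − T₂⁴) / 51.55 = 5.67×10⁻⁸ × 5.91×10^12 / 51.55 = 6500 W/m².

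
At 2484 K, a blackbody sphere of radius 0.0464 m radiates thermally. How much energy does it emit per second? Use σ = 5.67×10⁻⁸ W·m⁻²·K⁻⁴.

P ≈ 58400 W

A = 4πr² = 4π × (0.0464)² = 0.0271 m².
P = σAT⁴ = 5.67×10⁻⁸ × 0.0271 × (2484)⁴ = 5.67×10⁻⁸ × 0.0271 × 3.81×10^13.
P = 58400 W.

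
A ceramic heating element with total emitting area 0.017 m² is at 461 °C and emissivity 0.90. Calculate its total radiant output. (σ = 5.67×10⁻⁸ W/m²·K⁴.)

461 °C = 734 K.
P = εσAT⁴ = 0.90 × 5.67×10⁻⁸ × 0.0170 × (734)⁴ = 0.90 × 5.67×10⁻⁸ × 0.0170 × 2.90×10^11.
P = 252 W.

P ≈ 252 W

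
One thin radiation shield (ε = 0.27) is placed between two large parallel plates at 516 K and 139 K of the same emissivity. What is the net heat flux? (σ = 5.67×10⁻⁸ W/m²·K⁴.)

Each of the 2 gaps contributes resistance (2/ε − 1) = 2/0.27 − 1 = 6.407; total = 12.81.
q = σ(T₁⁴ − T₂⁴) / 12.81 = 5.67×10⁻⁸ × 7.05×10^10 / 12.81 = 312 W/m².

q ≈ 312 W/m²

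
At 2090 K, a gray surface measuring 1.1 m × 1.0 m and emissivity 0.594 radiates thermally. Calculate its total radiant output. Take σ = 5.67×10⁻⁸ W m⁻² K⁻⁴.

A = 1.1 × 1.0 = 1.10 m².
Stefan–Boltzmann: P = εσAT⁴ = 0.594 × 5.67×10⁻⁸ × 1.10 × (2090)⁴ = 0.594 × 5.67×10⁻⁸ × 1.10 × 1.91×10^13.
P = 7.07×10^5 W.

P ≈ 7.07×10^5 W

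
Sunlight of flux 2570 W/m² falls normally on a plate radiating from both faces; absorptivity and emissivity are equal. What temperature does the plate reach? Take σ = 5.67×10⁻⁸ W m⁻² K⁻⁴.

Absorbed flux αS = emitted flux 2εσT⁴ per unit area; with α = ε this gives T = (S/2σ)^(1/4).
T = (2570 / (2 × 5.67×10⁻⁸))^(1/4) = (2.27×10^10)^(1/4).
T = 388 K.

T ≈ 388 K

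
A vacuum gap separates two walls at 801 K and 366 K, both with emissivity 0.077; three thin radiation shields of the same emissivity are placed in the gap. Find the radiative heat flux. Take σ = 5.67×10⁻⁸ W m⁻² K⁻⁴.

q ≈ 223 W/m²

Each of the 4 gaps contributes resistance (2/ε − 1) = 2/0.077 − 1 = 24.97; total = 99.90.
q = σ(T₁⁴ − T₂⁴) / 99.90 = 5.67×10⁻⁸ × 3.94×10^11 / 99.90 = 223 W/m².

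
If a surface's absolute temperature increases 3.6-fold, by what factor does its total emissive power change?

P ∝ T⁴, so the power scales as (3.6)⁴ = 168.

factor ≈ 168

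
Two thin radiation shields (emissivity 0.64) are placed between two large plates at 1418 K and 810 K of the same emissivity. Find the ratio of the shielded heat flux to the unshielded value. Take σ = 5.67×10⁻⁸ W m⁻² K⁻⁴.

With N identical shields there are N+1 = 3 gaps in series, each with the same radiative resistance, so the flux falls to 1/(N+1) of its unshielded value.

ratio ≈ 0.333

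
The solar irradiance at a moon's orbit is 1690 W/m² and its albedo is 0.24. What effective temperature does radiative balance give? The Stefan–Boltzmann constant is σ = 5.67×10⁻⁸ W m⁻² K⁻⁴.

Power absorbed = (1−a)S·πR²; power emitted = 4πR²σT⁴. Equating and cancelling πR²:
T = ((1−a)S / 4σ)^(1/4) = (1280 / (4 × 5.67×10⁻⁸))^(1/4) = (5.66×10^9)^(1/4).
T = 274 K.

T ≈ 274 K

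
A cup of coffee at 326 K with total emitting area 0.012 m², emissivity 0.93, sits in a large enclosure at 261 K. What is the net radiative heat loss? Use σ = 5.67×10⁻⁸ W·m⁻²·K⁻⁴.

Q ≈ 4.21 W

Q = εσA(T⁴ − T_s⁴). T⁴ − T_s⁴ = (326)⁴ − (261)⁴ = 1.13×10^10 − 4.64×10^9 = 6.65×10^9 K⁴.
Q = 0.93 × 5.67×10⁻⁸ × 0.0120 × 6.65×10^9 = 4.21 W.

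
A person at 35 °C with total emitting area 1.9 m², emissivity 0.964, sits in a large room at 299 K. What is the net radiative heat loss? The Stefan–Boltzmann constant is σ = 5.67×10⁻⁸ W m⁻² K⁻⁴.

Q ≈ 105 W

Convert: 35 °C = 308 K.
Q = εσA(T⁴ − T_s⁴). T⁴ − T_s⁴ = (308)⁴ − (299)⁴ = 9.00×10^9 − 7.99×10^9 = 1.01×10^9 K⁴.
Q = 0.964 × 5.67×10⁻⁸ × 1.90 × 1.01×10^9 = 105 W.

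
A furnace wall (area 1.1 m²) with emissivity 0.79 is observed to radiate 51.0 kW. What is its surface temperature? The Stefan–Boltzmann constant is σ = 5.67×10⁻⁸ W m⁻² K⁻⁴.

T ≈ 1010 K

From P = εσAT⁴, T = (P / εσA)^(1/4) = (51000 / (0.79 × 5.67×10⁻⁸ × 1.10))^(1/4).
T = (1.04×10^12)^(1/4) = 1010 K.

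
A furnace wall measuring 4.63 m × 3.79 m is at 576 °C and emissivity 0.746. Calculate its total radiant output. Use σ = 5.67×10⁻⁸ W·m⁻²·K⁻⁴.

P ≈ 3.86×10^5 W

A = 4.63 × 3.79 = 17.5 m².
576 °C = 849 K.
P = εσAT⁴ = 0.746 × 5.67×10⁻⁸ × 17.5 × (849)⁴ = 0.746 × 5.67×10⁻⁸ × 17.5 × 5.20×10^11.
P = 3.86×10^5 W.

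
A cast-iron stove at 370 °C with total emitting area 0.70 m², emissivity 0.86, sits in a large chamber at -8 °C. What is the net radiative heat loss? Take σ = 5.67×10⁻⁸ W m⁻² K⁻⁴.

Q ≈ 5670 W

Convert: 370 °C = 643 K; -8 °C = 265 K.
Q = εσA(T⁴ − T_s⁴). T⁴ − T_s⁴ = (643)⁴ − (265)⁴ = 1.71×10^11 − 4.93×10^9 = 1.66×10^11 K⁴.
Q = 0.86 × 5.67×10⁻⁸ × 0.700 × 1.66×10^11 = 5670 W.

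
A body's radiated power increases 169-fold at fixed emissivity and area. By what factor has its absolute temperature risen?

P ∝ T⁴ ⇒ T ∝ P^(1/4), so T scales by (169)^(1/4) = 3.61.

factor ≈ 3.61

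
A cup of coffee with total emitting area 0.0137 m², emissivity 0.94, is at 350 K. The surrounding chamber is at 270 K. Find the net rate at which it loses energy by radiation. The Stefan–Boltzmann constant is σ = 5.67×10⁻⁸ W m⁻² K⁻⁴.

Q = εσA(T⁴ − T_s⁴). T⁴ − T_s⁴ = (350)⁴ − (270)⁴ = 1.50×10^10 − 5.31×10^9 = 9.69×10^9 K⁴.
Q = 0.94 × 5.67×10⁻⁸ × 0.0137 × 9.69×10^9 = 7.08 W.

Q ≈ 7.08 W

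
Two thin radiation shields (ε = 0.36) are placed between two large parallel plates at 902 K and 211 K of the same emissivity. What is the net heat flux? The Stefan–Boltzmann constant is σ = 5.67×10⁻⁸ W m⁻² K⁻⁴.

q ≈ 2740 W/m²

Each of the 3 gaps contributes resistance (2/ε − 1) = 2/0.36 − 1 = 4.556; total = 13.67.
q = σ(T₁⁴ − T₂⁴) / 13.67 = 5.67×10⁻⁸ × 6.60×10^11 / 13.67 = 2740 W/m².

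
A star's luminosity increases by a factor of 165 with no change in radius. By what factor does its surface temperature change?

P ∝ T⁴ ⇒ T ∝ P^(1/4), so T scales by (165)^(1/4) = 3.58.

factor ≈ 3.58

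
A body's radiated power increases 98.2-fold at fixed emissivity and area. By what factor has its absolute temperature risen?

P ∝ T⁴ ⇒ T ∝ P^(1/4), so T scales by (98.2)^(1/4) = 3.15.

factor ≈ 3.15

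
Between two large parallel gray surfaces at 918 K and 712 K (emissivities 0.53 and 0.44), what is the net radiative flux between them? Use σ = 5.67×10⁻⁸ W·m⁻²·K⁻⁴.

For two large parallel gray plates, q = σ(T₁⁴ − T₂⁴) / (1/ε₁ + 1/ε₂ − 1).
1/ε₁ + 1/ε₂ − 1 = 1/0.53 + 1/0.44 − 1 = 3.160.
T₁⁴ − T₂⁴ = 7.10×10^11 − 2.57×10^11 = 4.53×10^11 K⁴.
q = 5.67×10⁻⁸ × 4.53×10^11 / 3.160 = 8130 W/m².

q ≈ 8130 W/m²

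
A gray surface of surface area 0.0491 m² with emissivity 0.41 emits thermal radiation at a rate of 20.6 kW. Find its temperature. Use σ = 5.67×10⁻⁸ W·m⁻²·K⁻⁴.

From P = εσAT⁴, T = (P / εσA)^(1/4) = (20600 / (0.41 × 5.67×10⁻⁸ × 0.0491))^(1/4).
T = (1.80×10^13)^(1/4) = 2060 K.

T ≈ 2060 K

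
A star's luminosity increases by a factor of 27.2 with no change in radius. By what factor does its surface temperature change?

factor ≈ 2.28

P ∝ T⁴ ⇒ T ∝ P^(1/4), so T scales by (27.2)^(1/4) = 2.28.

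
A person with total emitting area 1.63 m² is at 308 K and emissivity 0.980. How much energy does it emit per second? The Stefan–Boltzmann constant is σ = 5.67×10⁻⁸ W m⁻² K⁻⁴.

P ≈ 815 W

Stefan–Boltzmann: P = εσAT⁴ = 0.980 × 5.67×10⁻⁸ × 1.63 × (308)⁴ = 0.980 × 5.67×10⁻⁸ × 1.63 × 9.00×10^9.
P = 815 W.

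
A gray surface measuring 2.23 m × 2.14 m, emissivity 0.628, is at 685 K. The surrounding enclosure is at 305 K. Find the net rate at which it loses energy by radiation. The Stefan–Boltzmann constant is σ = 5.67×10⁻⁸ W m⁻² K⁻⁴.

A = 2.23 × 2.14 = 4.77 m².
Q = εσA(T⁴ − T_s⁴). T⁴ − T_s⁴ = (685)⁴ − (305)⁴ = 2.20×10^11 − 8.65×10^9 = 2.12×10^11 K⁴.
Q = 0.628 × 5.67×10⁻⁸ × 4.77 × 2.12×10^11 = 35900 W.

Q ≈ 35900 W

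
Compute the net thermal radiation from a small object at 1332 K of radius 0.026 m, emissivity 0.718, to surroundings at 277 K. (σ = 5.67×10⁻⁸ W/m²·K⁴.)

Q ≈ 1090 W

A = 4πr² = 4π × (0.026)² = 8.49×10^-3 m².
Q = εσA(T⁴ − T_s⁴). T⁴ − T_s⁴ = (1332)⁴ − (277)⁴ = 3.15×10^12 − 5.89×10^9 = 3.14×10^12 K⁴.
Q = 0.718 × 5.67×10⁻⁸ × 8.49×10^-3 × 3.14×10^12 = 1090 W.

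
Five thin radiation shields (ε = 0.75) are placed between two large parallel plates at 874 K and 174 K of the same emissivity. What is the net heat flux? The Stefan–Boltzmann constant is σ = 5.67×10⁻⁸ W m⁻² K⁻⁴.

Each of the 6 gaps contributes resistance (2/ε − 1) = 2/0.75 − 1 = 1.667; total = 10.00.
q = σ(T₁⁴ − T₂⁴) / 10.00 = 5.67×10⁻⁸ × 5.83×10^11 / 10.00 = 3300 W/m².

q ≈ 3300 W/m²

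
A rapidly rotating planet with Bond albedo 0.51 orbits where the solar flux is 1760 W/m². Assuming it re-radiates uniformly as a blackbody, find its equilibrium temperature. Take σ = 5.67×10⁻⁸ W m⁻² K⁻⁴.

Power absorbed = (1−a)S·πR²; power emitted = 4πR²σT⁴. Equating and cancelling πR²:
T = ((1−a)S / 4σ)^(1/4) = (862 / (4 × 5.67×10⁻⁸))^(1/4) = (3.80×10^9)^(1/4).
T = 248 K.

T ≈ 248 K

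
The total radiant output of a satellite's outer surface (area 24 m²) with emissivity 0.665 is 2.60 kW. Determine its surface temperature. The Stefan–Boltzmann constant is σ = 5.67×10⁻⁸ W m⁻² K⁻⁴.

T ≈ 232 K

From P = εσAT⁴, T = (P / εσA)^(1/4) = (2600 / (0.665 × 5.67×10⁻⁸ × 24.0))^(1/4).
T = (2.87×10^9)^(1/4) = 232 K.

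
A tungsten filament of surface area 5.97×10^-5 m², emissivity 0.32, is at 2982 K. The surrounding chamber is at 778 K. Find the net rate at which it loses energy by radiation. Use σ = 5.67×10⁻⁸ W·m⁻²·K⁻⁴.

Q ≈ 85.3 W

Q = εσA(T⁴ − T_s⁴). T⁴ − T_s⁴ = (2982)⁴ − (778)⁴ = 7.91×10^13 − 3.66×10^11 = 7.87×10^13 K⁴.
Q = 0.32 × 5.67×10⁻⁸ × 5.97×10^-5 × 7.87×10^13 = 85.3 W.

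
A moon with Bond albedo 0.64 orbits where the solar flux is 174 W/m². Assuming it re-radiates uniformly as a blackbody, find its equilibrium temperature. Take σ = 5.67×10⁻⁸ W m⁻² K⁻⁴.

Power absorbed = (1−a)S·πR²; power emitted = 4πR²σT⁴. Equating and cancelling πR²:
T = ((1−a)S / 4σ)^(1/4) = (62.6 / (4 × 5.67×10⁻⁸))^(1/4) = (2.76×10^8)^(1/4).
T = 129 K.

T ≈ 129 K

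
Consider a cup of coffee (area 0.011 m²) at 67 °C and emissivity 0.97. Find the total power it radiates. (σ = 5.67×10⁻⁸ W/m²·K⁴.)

67 °C = 340 K.
Stefan–Boltzmann: P = εσAT⁴ = 0.97 × 5.67×10⁻⁸ × 0.0110 × (340)⁴ = 0.97 × 5.67×10⁻⁸ × 0.0110 × 1.34×10^10.
P = 8.08 W.

P ≈ 8.08 W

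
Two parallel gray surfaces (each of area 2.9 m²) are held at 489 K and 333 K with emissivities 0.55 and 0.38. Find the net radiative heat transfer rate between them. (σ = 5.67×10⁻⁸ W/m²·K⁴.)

Q ≈ 2140 W

For two large parallel gray plates, q = σ(T₁⁴ − T₂⁴) / (1/ε₁ + 1/ε₂ − 1).
1/ε₁ + 1/ε₂ − 1 = 1/0.55 + 1/0.38 − 1 = 3.450.
T₁⁴ − T₂⁴ = 5.72×10^10 − 1.23×10^10 = 4.49×10^10 K⁴.
q = 5.67×10⁻⁸ × 4.49×10^10 / 3.450 = 738 W/m².
Q = q·A = 738 × 2.9 = 2140 W.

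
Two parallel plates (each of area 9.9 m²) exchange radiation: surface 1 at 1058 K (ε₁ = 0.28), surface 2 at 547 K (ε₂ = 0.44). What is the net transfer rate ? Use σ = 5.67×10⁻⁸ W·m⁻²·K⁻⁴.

For two large parallel gray plates, q = σ(T₁⁴ − T₂⁴) / (1/ε₁ + 1/ε₂ − 1).
1/ε₁ + 1/ε₂ − 1 = 1/0.28 + 1/0.44 − 1 = 4.844.
T₁⁴ − T₂⁴ = 1.25×10^12 − 8.95×10^10 = 1.16×10^12 K⁴.
q = 5.67×10⁻⁸ × 1.16×10^12 / 4.844 = 13600 W/m².
Q = q·A = 13600 × 9.9 = 1.35×10^5 W.

Q ≈ 1.35×10^5 W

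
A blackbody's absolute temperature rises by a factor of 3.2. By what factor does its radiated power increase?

P ∝ T⁴, so the power scales as (3.2)⁴ = 105.

factor ≈ 105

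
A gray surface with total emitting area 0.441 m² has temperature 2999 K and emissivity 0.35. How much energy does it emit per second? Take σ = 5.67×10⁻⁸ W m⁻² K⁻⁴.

Stefan–Boltzmann: P = εσAT⁴ = 0.35 × 5.67×10⁻⁸ × 0.441 × (2999)⁴ = 0.35 × 5.67×10⁻⁸ × 0.441 × 8.09×10^13.
P = 7.08×10^5 W.

P ≈ 7.08×10^5 W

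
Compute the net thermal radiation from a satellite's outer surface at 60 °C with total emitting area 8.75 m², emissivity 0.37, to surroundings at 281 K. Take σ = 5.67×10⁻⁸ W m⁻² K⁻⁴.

Convert: 60 °C = 333 K.
Q = εσA(T⁴ − T_s⁴). T⁴ − T_s⁴ = (333)⁴ − (281)⁴ = 1.23×10^10 − 6.23×10^9 = 6.06×10^9 K⁴.
Q = 0.37 × 5.67×10⁻⁸ × 8.75 × 6.06×10^9 = 1110 W.

Q ≈ 1110 W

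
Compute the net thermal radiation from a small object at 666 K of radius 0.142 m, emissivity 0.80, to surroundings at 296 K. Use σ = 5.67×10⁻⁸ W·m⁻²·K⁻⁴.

Q ≈ 2170 W

A = 4πr² = 4π × (0.142)² = 0.253 m².
Q = εσA(T⁴ − T_s⁴). T⁴ − T_s⁴ = (666)⁴ − (296)⁴ = 1.97×10^11 − 7.68×10^9 = 1.89×10^11 K⁴.
Q = 0.80 × 5.67×10⁻⁸ × 0.253 × 1.89×10^11 = 2170 W.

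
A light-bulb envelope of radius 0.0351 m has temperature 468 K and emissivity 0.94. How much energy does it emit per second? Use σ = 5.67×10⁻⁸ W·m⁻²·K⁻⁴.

A = 4πr² = 4π × (0.0351)² = 0.0155 m².
P = εσAT⁴ = 0.94 × 5.67×10⁻⁸ × 0.0155 × (468)⁴ = 0.94 × 5.67×10⁻⁸ × 0.0155 × 4.80×10^10.
P = 39.6 W.

P ≈ 39.6 W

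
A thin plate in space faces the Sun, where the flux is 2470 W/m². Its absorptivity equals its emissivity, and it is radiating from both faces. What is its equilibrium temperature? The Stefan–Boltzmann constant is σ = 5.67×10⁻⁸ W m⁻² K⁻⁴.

Absorbed flux αS = emitted flux 2εσT⁴ per unit area; with α = ε this gives T = (S/2σ)^(1/4).
T = (2470 / (2 × 5.67×10⁻⁸))^(1/4) = (2.18×10^10)^(1/4).
T = 384 K.

T ≈ 384 K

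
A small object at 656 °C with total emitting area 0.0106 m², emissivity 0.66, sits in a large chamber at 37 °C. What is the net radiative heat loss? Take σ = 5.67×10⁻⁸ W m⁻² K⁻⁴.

Convert: 656 °C = 929 K; 37 °C = 310 K.
Q = εσA(T⁴ − T_s⁴). T⁴ − T_s⁴ = (929)⁴ − (310)⁴ = 7.45×10^11 − 9.24×10^9 = 7.36×10^11 K⁴.
Q = 0.66 × 5.67×10⁻⁸ × 0.0106 × 7.36×10^11 = 292 W.

Q ≈ 292 W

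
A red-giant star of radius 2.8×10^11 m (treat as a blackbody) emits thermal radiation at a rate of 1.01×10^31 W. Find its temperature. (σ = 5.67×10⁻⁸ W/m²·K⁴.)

T ≈ 3670 K

A = 4πr² = 4π × (2.8×10^11)² = 9.85×10^23 m².
From P = σAT⁴, T = (P / σA)^(1/4) = (1.01×10^31 / (5.67×10⁻⁸ × 9.85×10^23))^(1/4).
T = (1.81×10^14)^(1/4) = 3670 K.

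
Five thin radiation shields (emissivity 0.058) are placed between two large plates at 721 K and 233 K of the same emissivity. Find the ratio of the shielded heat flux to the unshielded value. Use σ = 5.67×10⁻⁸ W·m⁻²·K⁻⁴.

With N identical shields there are N+1 = 6 gaps in series, each with the same radiative resistance, so the flux falls to 1/(N+1) of its unshielded value.

ratio ≈ 0.167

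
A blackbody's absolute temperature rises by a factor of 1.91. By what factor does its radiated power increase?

P ∝ T⁴, so the power scales as (1.91)⁴ = 13.3.

factor ≈ 13.3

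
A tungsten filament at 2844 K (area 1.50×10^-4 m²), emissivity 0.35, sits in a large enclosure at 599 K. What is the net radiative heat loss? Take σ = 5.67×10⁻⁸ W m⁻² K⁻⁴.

Q = εσA(T⁴ − T_s⁴). T⁴ − T_s⁴ = (2844)⁴ − (599)⁴ = 6.54×10^13 − 1.29×10^11 = 6.53×10^13 K⁴.
Q = 0.35 × 5.67×10⁻⁸ × 1.50×10^-4 × 6.53×10^13 = 194 W.

Q ≈ 194 W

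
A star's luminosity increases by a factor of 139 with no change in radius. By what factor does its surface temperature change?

P ∝ T⁴ ⇒ T ∝ P^(1/4), so T scales by (139)^(1/4) = 3.43.

factor ≈ 3.43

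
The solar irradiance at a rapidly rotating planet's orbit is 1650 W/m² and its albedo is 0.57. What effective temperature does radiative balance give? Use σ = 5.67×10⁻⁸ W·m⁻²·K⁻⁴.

T ≈ 236 K

Power absorbed = (1−a)S·πR²; power emitted = 4πR²σT⁴. Equating and cancelling πR²:
T = ((1−a)S / 4σ)^(1/4) = (710 / (4 × 5.67×10⁻⁸))^(1/4) = (3.13×10^9)^(1/4).
T = 236 K.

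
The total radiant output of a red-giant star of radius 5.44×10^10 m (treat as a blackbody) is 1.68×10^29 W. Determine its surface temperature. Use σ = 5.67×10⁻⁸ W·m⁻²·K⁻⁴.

A = 4πr² = 4π × (5.44×10^10)² = 3.72×10^22 m².
From P = σAT⁴, T = (P / σA)^(1/4) = (1.68×10^29 / (5.67×10⁻⁸ × 3.72×10^22))^(1/4).
T = (7.97×10^13)^(1/4) = 2990 K.

T ≈ 2990 K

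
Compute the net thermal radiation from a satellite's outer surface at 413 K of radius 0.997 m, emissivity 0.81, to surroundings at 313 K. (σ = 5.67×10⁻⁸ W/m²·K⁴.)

Q ≈ 11200 W

A = 4πr² = 4π × (0.997)² = 12.5 m².
Q = εσA(T⁴ − T_s⁴). T⁴ − T_s⁴ = (413)⁴ − (313)⁴ = 2.91×10^10 − 9.60×10^9 = 1.95×10^10 K⁴.
Q = 0.81 × 5.67×10⁻⁸ × 12.5 × 1.95×10^10 = 11200 W.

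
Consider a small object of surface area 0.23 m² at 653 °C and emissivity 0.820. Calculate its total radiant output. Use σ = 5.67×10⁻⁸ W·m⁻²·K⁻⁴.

P ≈ 7860 W

653 °C = 926 K.
P = εσAT⁴ = 0.820 × 5.67×10⁻⁸ × 0.230 × (926)⁴ = 0.820 × 5.67×10⁻⁸ × 0.230 × 7.35×10^11.
P = 7860 W.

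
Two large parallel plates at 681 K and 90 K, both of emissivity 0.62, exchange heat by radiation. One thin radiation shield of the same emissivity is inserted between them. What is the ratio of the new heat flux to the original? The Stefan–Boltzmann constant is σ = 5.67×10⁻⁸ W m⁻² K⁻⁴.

ratio ≈ 0.500

With N identical shields there are N+1 = 2 gaps in series, each with the same radiative resistance, so the flux falls to 1/(N+1) of its unshielded value.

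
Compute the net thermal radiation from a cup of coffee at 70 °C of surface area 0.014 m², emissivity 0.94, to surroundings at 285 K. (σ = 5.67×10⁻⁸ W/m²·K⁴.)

Q ≈ 5.41 W

Convert: 70 °C = 343 K.
Q = εσA(T⁴ − T_s⁴). T⁴ − T_s⁴ = (343)⁴ − (285)⁴ = 1.38×10^10 − 6.60×10^9 = 7.24×10^9 K⁴.
Q = 0.94 × 5.67×10⁻⁸ × 0.0140 × 7.24×10^9 = 5.41 W.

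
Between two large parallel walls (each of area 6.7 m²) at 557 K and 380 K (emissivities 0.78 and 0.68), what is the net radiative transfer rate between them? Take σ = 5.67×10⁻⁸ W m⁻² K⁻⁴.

Q ≈ 16300 W

For two large parallel gray plates, q = σ(T₁⁴ − T₂⁴) / (1/ε₁ + 1/ε₂ − 1).
1/ε₁ + 1/ε₂ − 1 = 1/0.78 + 1/0.68 − 1 = 1.753.
T₁⁴ − T₂⁴ = 9.63×10^10 − 2.09×10^10 = 7.54×10^10 K⁴.
q = 5.67×10⁻⁸ × 7.54×10^10 / 1.753 = 2440 W/m².
Q = q·A = 2440 × 6.7 = 16300 W.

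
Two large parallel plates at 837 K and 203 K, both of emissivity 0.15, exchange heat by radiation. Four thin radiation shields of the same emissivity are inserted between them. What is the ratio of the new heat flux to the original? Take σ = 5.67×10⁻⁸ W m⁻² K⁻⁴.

ratio ≈ 0.200

With N identical shields there are N+1 = 5 gaps in series, each with the same radiative resistance, so the flux falls to 1/(N+1) of its unshielded value.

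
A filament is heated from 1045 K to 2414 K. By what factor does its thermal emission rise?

ratio ≈ 28.5

P ∝ T⁴, so the ratio is (2414/1045)⁴ = (2.310)⁴ = 28.5.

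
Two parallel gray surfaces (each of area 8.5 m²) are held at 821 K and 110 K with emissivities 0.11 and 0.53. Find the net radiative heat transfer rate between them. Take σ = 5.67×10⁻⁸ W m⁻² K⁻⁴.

Q ≈ 21900 W

For two large parallel gray plates, q = σ(T₁⁴ − T₂⁴) / (1/ε₁ + 1/ε₂ − 1).
1/ε₁ + 1/ε₂ − 1 = 1/0.11 + 1/0.53 − 1 = 9.978.
T₁⁴ − T₂⁴ = 4.54×10^11 − 1.46×10^8 = 4.54×10^11 K⁴.
q = 5.67×10⁻⁸ × 4.54×10^11 / 9.978 = 2580 W/m².
Q = q·A = 2580 × 8.5 = 21900 W.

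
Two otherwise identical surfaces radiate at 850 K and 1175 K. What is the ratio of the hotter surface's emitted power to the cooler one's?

P ∝ T⁴, so the ratio is (1175/850)⁴ = (1.382)⁴ = 3.65.

ratio ≈ 3.65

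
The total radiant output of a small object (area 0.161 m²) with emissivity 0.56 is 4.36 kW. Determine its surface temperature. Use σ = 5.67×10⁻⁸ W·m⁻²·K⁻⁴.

T ≈ 961 K

From P = εσAT⁴, T = (P / εσA)^(1/4) = (4360 / (0.56 × 5.67×10⁻⁸ × 0.161))^(1/4).
T = (8.53×10^11)^(1/4) = 961 K.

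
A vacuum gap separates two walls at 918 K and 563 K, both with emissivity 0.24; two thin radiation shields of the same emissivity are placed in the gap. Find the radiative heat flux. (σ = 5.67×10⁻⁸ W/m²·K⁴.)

q ≈ 1570 W/m²

Each of the 3 gaps contributes resistance (2/ε − 1) = 2/0.24 − 1 = 7.333; total = 22.00.
q = σ(T₁⁴ − T₂⁴) / 22.00 = 5.67×10⁻⁸ × 6.10×10^11 / 22.00 = 1570 W/m².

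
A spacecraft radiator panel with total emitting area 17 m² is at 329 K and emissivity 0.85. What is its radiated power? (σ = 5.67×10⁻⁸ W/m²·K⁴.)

P ≈ 9600 W

Stefan–Boltzmann: P = εσAT⁴ = 0.85 × 5.67×10⁻⁸ × 17.0 × (329)⁴ = 0.85 × 5.67×10⁻⁸ × 17.0 × 1.17×10^10.
P = 9600 W.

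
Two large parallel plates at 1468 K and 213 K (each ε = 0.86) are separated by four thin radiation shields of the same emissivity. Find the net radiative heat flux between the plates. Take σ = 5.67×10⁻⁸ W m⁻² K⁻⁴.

q ≈ 39700 W/m²

Each of the 5 gaps contributes resistance (2/ε − 1) = 2/0.86 − 1 = 1.326; total = 6.628.
q = σ(T₁⁴ − T₂⁴) / 6.628 = 5.67×10⁻⁸ × 4.64×10^12 / 6.628 = 39700 W/m².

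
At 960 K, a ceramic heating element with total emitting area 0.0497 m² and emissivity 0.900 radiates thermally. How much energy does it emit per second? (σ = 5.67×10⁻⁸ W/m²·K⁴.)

Stefan–Boltzmann: P = εσAT⁴ = 0.900 × 5.67×10⁻⁸ × 0.0497 × (960)⁴ = 0.900 × 5.67×10⁻⁸ × 0.0497 × 8.49×10^11.
P = 2150 W.

P ≈ 2150 W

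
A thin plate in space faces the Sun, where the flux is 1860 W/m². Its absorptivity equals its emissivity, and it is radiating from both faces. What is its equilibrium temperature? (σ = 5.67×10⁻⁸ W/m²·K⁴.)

Absorbed flux αS = emitted flux 2εσT⁴ per unit area; with α = ε this gives T = (S/2σ)^(1/4).
T = (1860 / (2 × 5.67×10⁻⁸))^(1/4) = (1.64×10^10)^(1/4).
T = 358 K.

T ≈ 358 K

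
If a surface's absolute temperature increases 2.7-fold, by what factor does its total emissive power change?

factor ≈ 53.1

P ∝ T⁴, so the power scales as (2.7)⁴ = 53.1.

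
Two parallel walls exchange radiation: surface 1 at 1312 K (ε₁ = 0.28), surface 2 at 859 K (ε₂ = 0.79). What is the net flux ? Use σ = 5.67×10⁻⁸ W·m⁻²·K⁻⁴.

For two large parallel gray plates, q = σ(T₁⁴ − T₂⁴) / (1/ε₁ + 1/ε₂ − 1).
1/ε₁ + 1/ε₂ − 1 = 1/0.28 + 1/0.79 − 1 = 3.837.
T₁⁴ − T₂⁴ = 2.96×10^12 − 5.44×10^11 = 2.42×10^12 K⁴.
q = 5.67×10⁻⁸ × 2.42×10^12 / 3.837 = 35700 W/m².

q ≈ 35700 W/m²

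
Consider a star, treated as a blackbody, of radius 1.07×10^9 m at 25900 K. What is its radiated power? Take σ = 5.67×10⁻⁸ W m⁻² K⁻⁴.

P ≈ 3.67×10^29 W

A = 4πr² = 4π × (1.07×10^9)² = 1.44×10^19 m².
P = σAT⁴ = 5.67×10⁻⁸ × 1.44×10^19 × (25900)⁴ = 5.67×10⁻⁸ × 1.44×10^19 × 4.50×10^17.
P = 3.67×10^29 W.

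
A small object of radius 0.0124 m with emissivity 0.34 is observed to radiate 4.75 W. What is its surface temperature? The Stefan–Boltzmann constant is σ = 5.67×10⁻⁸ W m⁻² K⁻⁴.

T ≈ 598 K

A = 4πr² = 4π × (0.0124)² = 1.93×10^-3 m².
From P = εσAT⁴, T = (P / εσA)^(1/4) = (4.75 / (0.34 × 5.67×10⁻⁸ × 1.93×10^-3))^(1/4).
T = (1.28×10^11)^(1/4) = 598 K.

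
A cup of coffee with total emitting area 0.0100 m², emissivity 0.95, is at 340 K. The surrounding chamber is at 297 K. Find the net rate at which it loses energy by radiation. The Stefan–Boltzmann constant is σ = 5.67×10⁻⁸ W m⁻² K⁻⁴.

Q = εσA(T⁴ − T_s⁴). T⁴ − T_s⁴ = (340)⁴ − (297)⁴ = 1.34×10^10 − 7.78×10^9 = 5.58×10^9 K⁴.
Q = 0.95 × 5.67×10⁻⁸ × 0.0100 × 5.58×10^9 = 3.01 W.

Q ≈ 3.01 W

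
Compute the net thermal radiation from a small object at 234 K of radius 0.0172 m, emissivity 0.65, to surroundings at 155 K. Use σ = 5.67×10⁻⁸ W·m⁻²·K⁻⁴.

Q ≈ 0.332 W

A = 4πr² = 4π × (0.0172)² = 3.72×10^-3 m².
Q = εσA(T⁴ − T_s⁴). T⁴ − T_s⁴ = (234)⁴ − (155)⁴ = 3.00×10^9 − 5.77×10^8 = 2.42×10^9 K⁴.
Q = 0.65 × 5.67×10⁻⁸ × 3.72×10^-3 × 2.42×10^9 = 0.332 W.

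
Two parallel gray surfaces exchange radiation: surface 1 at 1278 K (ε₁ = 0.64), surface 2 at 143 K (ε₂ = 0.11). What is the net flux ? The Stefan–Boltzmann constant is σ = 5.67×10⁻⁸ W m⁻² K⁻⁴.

For two large parallel gray plates, q = σ(T₁⁴ − T₂⁴) / (1/ε₁ + 1/ε₂ − 1).
1/ε₁ + 1/ε₂ − 1 = 1/0.64 + 1/0.11 − 1 = 9.653.
T₁⁴ − T₂⁴ = 2.67×10^12 − 4.18×10^8 = 2.67×10^12 K⁴.
q = 5.67×10⁻⁸ × 2.67×10^12 / 9.653 = 15700 W/m².

q ≈ 15700 W/m²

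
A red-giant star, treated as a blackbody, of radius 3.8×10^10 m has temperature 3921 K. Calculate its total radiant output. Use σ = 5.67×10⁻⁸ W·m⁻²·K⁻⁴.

P ≈ 2.43×10^29 W

A = 4πr² = 4π × (3.8×10^10)² = 1.81×10^22 m².
P = σAT⁴ = 5.67×10⁻⁸ × 1.81×10^22 × (3921)⁴ = 5.67×10⁻⁸ × 1.81×10^22 × 2.36×10^14.
P = 2.43×10^29 W.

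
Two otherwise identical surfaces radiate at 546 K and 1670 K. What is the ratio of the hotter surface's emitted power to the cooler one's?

ratio ≈ 87.5

P ∝ T⁴, so the ratio is (1670/546)⁴ = (3.059)⁴ = 87.5.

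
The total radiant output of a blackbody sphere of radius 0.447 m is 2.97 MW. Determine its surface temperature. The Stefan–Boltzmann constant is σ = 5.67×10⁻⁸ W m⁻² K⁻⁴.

T ≈ 2140 K

A = 4πr² = 4π × (0.447)² = 2.51 m².
From P = σAT⁴, T = (P / σA)^(1/4) = (2.97×10^6 / (5.67×10⁻⁸ × 2.51))^(1/4).
T = (2.09×10^13)^(1/4) = 2140 K.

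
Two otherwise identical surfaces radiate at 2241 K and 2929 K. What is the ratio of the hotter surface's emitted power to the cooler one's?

P ∝ T⁴, so the ratio is (2929/2241)⁴ = (1.307)⁴ = 2.92.

ratio ≈ 2.92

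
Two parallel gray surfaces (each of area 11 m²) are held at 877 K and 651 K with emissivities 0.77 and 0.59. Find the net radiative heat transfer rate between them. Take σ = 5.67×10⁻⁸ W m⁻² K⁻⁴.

Q ≈ 1.29×10^5 W

For two large parallel gray plates, q = σ(T₁⁴ − T₂⁴) / (1/ε₁ + 1/ε₂ − 1).
1/ε₁ + 1/ε₂ − 1 = 1/0.77 + 1/0.59 − 1 = 1.994.
T₁⁴ − T₂⁴ = 5.92×10^11 − 1.80×10^11 = 4.12×10^11 K⁴.
q = 5.67×10⁻⁸ × 4.12×10^11 / 1.994 = 11700 W/m².
Q = q·A = 11700 × 11 = 1.29×10^5 W.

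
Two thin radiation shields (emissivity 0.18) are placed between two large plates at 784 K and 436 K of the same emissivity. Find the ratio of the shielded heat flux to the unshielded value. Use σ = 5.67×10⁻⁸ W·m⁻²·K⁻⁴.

ratio ≈ 0.333

With N identical shields there are N+1 = 3 gaps in series, each with the same radiative resistance, so the flux falls to 1/(N+1) of its unshielded value.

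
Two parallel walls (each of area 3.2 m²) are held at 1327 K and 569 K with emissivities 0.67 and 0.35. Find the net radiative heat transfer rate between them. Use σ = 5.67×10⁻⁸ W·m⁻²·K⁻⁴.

For two large parallel gray plates, q = σ(T₁⁴ − T₂⁴) / (1/ε₁ + 1/ε₂ − 1).
1/ε₁ + 1/ε₂ − 1 = 1/0.67 + 1/0.35 − 1 = 3.350.
T₁⁴ − T₂⁴ = 3.10×10^12 − 1.05×10^11 = 3.00×10^12 K⁴.
q = 5.67×10⁻⁸ × 3.00×10^12 / 3.350 = 50700 W/m².
Q = q·A = 50700 × 3.2 = 1.62×10^5 W.

Q ≈ 1.62×10^5 W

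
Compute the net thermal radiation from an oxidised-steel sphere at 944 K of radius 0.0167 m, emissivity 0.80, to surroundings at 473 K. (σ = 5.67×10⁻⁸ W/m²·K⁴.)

A = 4πr² = 4π × (0.0167)² = 3.50×10^-3 m².
Q = εσA(T⁴ − T_s⁴). T⁴ − T_s⁴ = (944)⁴ − (473)⁴ = 7.94×10^11 − 5.01×10^10 = 7.44×10^11 K⁴.
Q = 0.80 × 5.67×10⁻⁸ × 3.50×10^-3 × 7.44×10^11 = 118 W.

Q ≈ 118 W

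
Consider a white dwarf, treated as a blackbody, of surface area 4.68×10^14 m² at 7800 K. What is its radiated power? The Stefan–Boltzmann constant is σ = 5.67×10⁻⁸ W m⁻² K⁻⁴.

P = σAT⁴ = 5.67×10⁻⁸ × 4.68×10^14 × (7800)⁴ = 5.67×10⁻⁸ × 4.68×10^14 × 3.70×10^15.
P = 9.82×10^22 W.

P ≈ 9.82×10^22 W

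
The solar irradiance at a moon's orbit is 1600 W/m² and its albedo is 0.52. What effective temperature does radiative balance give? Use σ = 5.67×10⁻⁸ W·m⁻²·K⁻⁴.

Power absorbed = (1−a)S·πR²; power emitted = 4πR²σT⁴. Equating and cancelling πR²:
T = ((1−a)S / 4σ)^(1/4) = (768 / (4 × 5.67×10⁻⁸))^(1/4) = (3.39×10^9)^(1/4).
T = 241 K.

T ≈ 241 K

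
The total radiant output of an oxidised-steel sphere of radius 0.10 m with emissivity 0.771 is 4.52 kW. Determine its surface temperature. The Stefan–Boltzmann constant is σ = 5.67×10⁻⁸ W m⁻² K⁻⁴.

A = 4πr² = 4π × (0.10)² = 0.126 m².
From P = εσAT⁴, T = (P / εσA)^(1/4) = (4520 / (0.771 × 5.67×10⁻⁸ × 0.126))^(1/4).
T = (8.23×10^11)^(1/4) = 952 K.

T ≈ 952 K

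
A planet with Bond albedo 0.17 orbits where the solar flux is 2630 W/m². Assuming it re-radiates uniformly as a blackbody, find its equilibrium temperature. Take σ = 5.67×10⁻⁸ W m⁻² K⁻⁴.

T ≈ 313 K

Power absorbed = (1−a)S·πR²; power emitted = 4πR²σT⁴. Equating and cancelling πR²:
T = ((1−a)S / 4σ)^(1/4) = (2180 / (4 × 5.67×10⁻⁸))^(1/4) = (9.62×10^9)^(1/4).
T = 313 K.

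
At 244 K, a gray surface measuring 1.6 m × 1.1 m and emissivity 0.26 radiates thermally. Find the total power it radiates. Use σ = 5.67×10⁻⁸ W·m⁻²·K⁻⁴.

A = 1.6 × 1.1 = 1.76 m².
Stefan–Boltzmann: P = εσAT⁴ = 0.26 × 5.67×10⁻⁸ × 1.76 × (244)⁴ = 0.26 × 5.67×10⁻⁸ × 1.76 × 3.54×10^9.
P = 92.0 W.

P ≈ 92.0 W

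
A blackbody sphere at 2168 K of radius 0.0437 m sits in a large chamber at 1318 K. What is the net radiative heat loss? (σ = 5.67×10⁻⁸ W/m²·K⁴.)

Q ≈ 26000 W

A = 4πr² = 4π × (0.0437)² = 0.0240 m².
Q = σA(T⁴ − T_s⁴). T⁴ − T_s⁴ = (2168)⁴ − (1318)⁴ = 2.21×10^13 − 3.02×10^12 = 1.91×10^13 K⁴.
Q = 5.67×10⁻⁸ × 0.0240 × 1.91×10^13 = 26000 W.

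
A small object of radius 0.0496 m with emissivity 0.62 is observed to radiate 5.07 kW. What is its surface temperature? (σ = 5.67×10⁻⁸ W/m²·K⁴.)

T ≈ 1470 K

A = 4πr² = 4π × (0.0496)² = 0.0309 m².
From P = εσAT⁴, T = (P / εσA)^(1/4) = (5070 / (0.62 × 5.67×10⁻⁸ × 0.0309))^(1/4).
T = (4.67×10^12)^(1/4) = 1470 K.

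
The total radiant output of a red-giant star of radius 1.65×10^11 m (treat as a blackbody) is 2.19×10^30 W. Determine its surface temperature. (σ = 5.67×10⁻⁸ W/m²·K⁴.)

T ≈ 3260 K

A = 4πr² = 4π × (1.65×10^11)² = 3.42×10^23 m².
From P = σAT⁴, T = (P / σA)^(1/4) = (2.19×10^30 / (5.67×10⁻⁸ × 3.42×10^23))^(1/4).
T = (1.13×10^14)^(1/4) = 3260 K.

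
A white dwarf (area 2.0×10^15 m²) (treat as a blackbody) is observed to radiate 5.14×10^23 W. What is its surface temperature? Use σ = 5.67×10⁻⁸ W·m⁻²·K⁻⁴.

From P = σAT⁴, T = (P / σA)^(1/4) = (5.14×10^23 / (5.67×10⁻⁸ × 2.00×10^15))^(1/4).
T = (4.53×10^15)^(1/4) = 8210 K.

T ≈ 8210 K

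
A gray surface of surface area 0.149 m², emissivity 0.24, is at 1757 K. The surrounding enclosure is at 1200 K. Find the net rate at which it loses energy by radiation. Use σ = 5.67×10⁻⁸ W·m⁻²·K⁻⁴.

Q ≈ 15100 W

Q = εσA(T⁴ − T_s⁴). T⁴ − T_s⁴ = (1757)⁴ − (1200)⁴ = 9.53×10^12 − 2.07×10^12 = 7.46×10^12 K⁴.
Q = 0.24 × 5.67×10⁻⁸ × 0.149 × 7.46×10^12 = 15100 W.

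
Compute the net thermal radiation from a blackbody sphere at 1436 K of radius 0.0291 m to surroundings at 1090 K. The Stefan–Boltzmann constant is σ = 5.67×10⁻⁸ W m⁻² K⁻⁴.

Q ≈ 1710 W

A = 4πr² = 4π × (0.0291)² = 0.0106 m².
Q = σA(T⁴ − T_s⁴). T⁴ − T_s⁴ = (1436)⁴ − (1090)⁴ = 4.25×10^12 − 1.41×10^12 = 2.84×10^12 K⁴.
Q = 5.67×10⁻⁸ × 0.0106 × 2.84×10^12 = 1710 W.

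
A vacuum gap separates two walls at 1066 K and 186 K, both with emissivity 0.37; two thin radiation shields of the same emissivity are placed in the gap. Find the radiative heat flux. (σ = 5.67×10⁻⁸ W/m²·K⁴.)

q ≈ 5530 W/m²

Each of the 3 gaps contributes resistance (2/ε − 1) = 2/0.37 − 1 = 4.405; total = 13.22.
q = σ(T₁⁴ − T₂⁴) / 13.22 = 5.67×10⁻⁸ × 1.29×10^12 / 13.22 = 5530 W/m².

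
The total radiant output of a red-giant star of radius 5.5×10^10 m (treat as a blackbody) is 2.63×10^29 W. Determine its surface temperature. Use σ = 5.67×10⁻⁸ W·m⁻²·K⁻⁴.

A = 4πr² = 4π × (5.5×10^10)² = 3.80×10^22 m².
From P = σAT⁴, T = (P / σA)^(1/4) = (2.63×10^29 / (5.67×10⁻⁸ × 3.80×10^22))^(1/4).
T = (1.22×10^14)^(1/4) = 3320 K.

T ≈ 3320 K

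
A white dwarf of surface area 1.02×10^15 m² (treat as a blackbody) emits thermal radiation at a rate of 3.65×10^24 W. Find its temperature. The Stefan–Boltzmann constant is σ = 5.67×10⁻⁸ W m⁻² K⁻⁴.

T ≈ 15800 K

From P = σAT⁴, T = (P / σA)^(1/4) = (3.65×10^24 / (5.67×10⁻⁸ × 1.02×10^15))^(1/4).
T = (6.31×10^16)^(1/4) = 15800 K.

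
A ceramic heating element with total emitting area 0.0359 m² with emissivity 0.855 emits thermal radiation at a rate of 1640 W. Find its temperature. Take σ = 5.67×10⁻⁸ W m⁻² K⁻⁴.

T ≈ 985 K

From P = εσAT⁴, T = (P / εσA)^(1/4) = (1640 / (0.855 × 5.67×10⁻⁸ × 0.0359))^(1/4).
T = (9.42×10^11)^(1/4) = 985 K.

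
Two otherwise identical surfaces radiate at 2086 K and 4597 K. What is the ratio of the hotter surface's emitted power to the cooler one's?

P ∝ T⁴, so the ratio is (4597/2086)⁴ = (2.204)⁴ = 23.6.

ratio ≈ 23.6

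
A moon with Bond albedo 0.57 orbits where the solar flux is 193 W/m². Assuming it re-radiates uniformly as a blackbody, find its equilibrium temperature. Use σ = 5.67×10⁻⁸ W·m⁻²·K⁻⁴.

Power absorbed = (1−a)S·πR²; power emitted = 4πR²σT⁴. Equating and cancelling πR²:
T = ((1−a)S / 4σ)^(1/4) = (83.0 / (4 × 5.67×10⁻⁸))^(1/4) = (3.66×10^8)^(1/4).
T = 138 K.

T ≈ 138 K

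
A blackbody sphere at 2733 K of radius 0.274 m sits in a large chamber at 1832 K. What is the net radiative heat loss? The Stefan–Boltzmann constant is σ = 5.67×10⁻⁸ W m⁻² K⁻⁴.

Q ≈ 2.38×10^6 W

A = 4πr² = 4π × (0.274)² = 0.943 m².
Q = σA(T⁴ − T_s⁴). T⁴ − T_s⁴ = (2733)⁴ − (1832)⁴ = 5.58×10^13 − 1.13×10^13 = 4.45×10^13 K⁴.
Q = 5.67×10⁻⁸ × 0.943 × 4.45×10^13 = 2.38×10^6 W.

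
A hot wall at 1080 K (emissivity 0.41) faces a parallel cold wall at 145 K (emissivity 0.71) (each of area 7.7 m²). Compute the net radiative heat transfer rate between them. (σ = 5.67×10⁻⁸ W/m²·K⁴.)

For two large parallel gray plates, q = σ(T₁⁴ − T₂⁴) / (1/ε₁ + 1/ε₂ − 1).
1/ε₁ + 1/ε₂ − 1 = 1/0.41 + 1/0.71 − 1 = 2.847.
T₁⁴ − T₂⁴ = 1.36×10^12 − 4.42×10^8 = 1.36×10^12 K⁴.
q = 5.67×10⁻⁸ × 1.36×10^12 / 2.847 = 27100 W/m².
Q = q·A = 27100 × 7.7 = 2.09×10^5 W.

Q ≈ 2.09×10^5 W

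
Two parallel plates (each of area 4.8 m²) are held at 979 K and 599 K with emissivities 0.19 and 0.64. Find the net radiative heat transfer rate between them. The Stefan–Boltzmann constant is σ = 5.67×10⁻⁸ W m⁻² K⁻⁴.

For two large parallel gray plates, q = σ(T₁⁴ − T₂⁴) / (1/ε₁ + 1/ε₂ − 1).
1/ε₁ + 1/ε₂ − 1 = 1/0.19 + 1/0.64 − 1 = 5.826.
T₁⁴ − T₂⁴ = 9.19×10^11 − 1.29×10^11 = 7.90×10^11 K⁴.
q = 5.67×10⁻⁸ × 7.90×10^11 / 5.826 = 7690 W/m².
Q = q·A = 7690 × 4.8 = 36900 W.

Q ≈ 36900 W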